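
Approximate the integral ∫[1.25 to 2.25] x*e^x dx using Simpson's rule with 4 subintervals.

f(x) = x*e^x
a = 1.25, b = 2.25, n = 4
h = (b - a)/n = 0.250000

Simpson's rule: (h/3)[f(x₀) + 4f(x₁) + 2f(x₂) + ... + f(xₙ)]

x_0 = 1.2500, f(x_0) = 4.362929, coefficient = 1
x_1 = 1.5000, f(x_1) = 6.722534, coefficient = 4
x_2 = 1.7500, f(x_2) = 10.070555, coefficient = 2
x_3 = 2.0000, f(x_3) = 14.778112, coefficient = 4
x_4 = 2.2500, f(x_4) = 21.347406, coefficient = 1

I ≈ (0.250000/3) × 131.854027 = 10.987836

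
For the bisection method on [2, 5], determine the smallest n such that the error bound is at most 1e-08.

We need (b-a)/2^n ≤ 1e-08
(5 - 2)/2^n ≤ 1e-08
3/2^n ≤ 1e-08
2^n ≥ 300000000
n ≥ log₂(300000000) = 28.16
n ≥ 29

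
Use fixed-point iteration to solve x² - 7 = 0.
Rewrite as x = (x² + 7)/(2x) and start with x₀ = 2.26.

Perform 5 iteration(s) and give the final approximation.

Equation: x² - 7 = 0
Fixed-point form: x = (x² + 7)/(2x)
x₀ = 2.26

x_1 = g(2.260000) = 2.678673
x_2 = g(2.678673) = 2.645954
x_3 = g(2.645954) = 2.645751
x_4 = g(2.645751) = 2.645751
x_5 = g(2.645751) = 2.645751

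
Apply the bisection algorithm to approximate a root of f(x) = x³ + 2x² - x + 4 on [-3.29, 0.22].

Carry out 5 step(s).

f(x) = x³ + 2x² - x + 4
Initial interval: [-3.29, 0.22]

Iteration 1:
  c_1 = (-3.290000 + 0.220000)/2 = -1.535000
  f(c_1) = f(-1.535000) = 6.630645
  f(a) × f(c) < 0, new interval: [-3.290000, -1.535000]
Iteration 2:
  c_2 = (-3.290000 + (-1.535000))/2 = -2.412500
  f(c_2) = f(-2.412500) = 4.011686
  f(a) × f(c) < 0, new interval: [-3.290000, -2.412500]
Iteration 3:
  c_3 = (-3.290000 + (-2.412500))/2 = -2.851250
  f(c_3) = f(-2.851250) = -0.069095
  f(a) × f(c) ≥ 0, new interval: [-2.851250, -2.412500]
Iteration 4:
  c_4 = (-2.851250 + (-2.412500))/2 = -2.631875
  f(c_4) = f(-2.631875) = 2.255025
  f(a) × f(c) < 0, new interval: [-2.851250, -2.631875]
Iteration 5:
  c_5 = (-2.851250 + (-2.631875))/2 = -2.741563
  f(c_5) = f(-2.741563) = 1.167856
  f(a) × f(c) < 0, new interval: [-2.851250, -2.741563]

After 5 iteration(s), the approximation is c_5 = -2.741563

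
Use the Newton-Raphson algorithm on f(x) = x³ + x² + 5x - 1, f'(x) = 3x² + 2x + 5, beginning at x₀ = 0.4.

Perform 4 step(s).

f(x) = x³ + x² + 5x - 1
f'(x) = 3x² + 2x + 5
x₀ = 0.4

Newton-Raphson formula: x_{n+1} = x_n - f(x_n)/f'(x_n)

Iteration 1:
  f(0.400000) = 1.224000
  f'(0.400000) = 6.280000
  x_1 = 0.400000 - 1.224000/6.280000 = 0.205096
Iteration 2:
  f(0.205096) = 0.076169
  f'(0.205096) = 5.536384
  x_2 = 0.205096 - 0.076169/5.536384 = 0.191338
Iteration 3:
  f(0.191338) = 0.000303
  f'(0.191338) = 5.492506
  x_3 = 0.191338 - 0.000303/5.492506 = 0.191282
Iteration 4:
  f(0.191282) = 0.000000
  f'(0.191282) = 5.492332
  x_4 = 0.191282 - 0.000000/5.492332 = 0.191282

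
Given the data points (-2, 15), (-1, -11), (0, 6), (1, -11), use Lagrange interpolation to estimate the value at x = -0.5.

Lagrange interpolation formula:
P(x) = Σ yᵢ × Lᵢ(x)
where Lᵢ(x) = Π_{j≠i} (x - xⱼ)/(xᵢ - xⱼ)

L_0(-0.5) = (-0.5 - (-1))/(-2 - (-1)) × (-0.5 - 0)/(-2 - 0) × (-0.5 - 1)/(-2 - 1) = -0.062500
L_1(-0.5) = (-0.5 - (-2))/(-1 - (-2)) × (-0.5 - 0)/(-1 - 0) × (-0.5 - 1)/(-1 - 1) = 0.562500
L_2(-0.5) = (-0.5 - (-2))/(0 - (-2)) × (-0.5 - (-1))/(0 - (-1)) × (-0.5 - 1)/(0 - 1) = 0.562500
L_3(-0.5) = (-0.5 - (-2))/(1 - (-2)) × (-0.5 - (-1))/(1 - (-1)) × (-0.5 - 0)/(1 - 0) = -0.062500

P(-0.5) = 15×L_0(-0.5) + (-11)×L_1(-0.5) + 6×L_2(-0.5) + (-11)×L_3(-0.5)
P(-0.5) = -3.062500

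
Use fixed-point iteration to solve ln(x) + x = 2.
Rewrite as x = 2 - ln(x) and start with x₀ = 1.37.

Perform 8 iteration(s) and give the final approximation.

Equation: ln(x) + x = 2
Fixed-point form: x = 2 - ln(x)
x₀ = 1.37

x_1 = g(1.370000) = 1.685189
x_2 = g(1.685189) = 1.478122
x_3 = g(1.478122) = 1.609228
x_4 = g(1.609228) = 1.524246
x_5 = g(1.524246) = 1.578500
x_6 = g(1.578500) = 1.543525
x_7 = g(1.543525) = 1.565931
x_8 = g(1.565931) = 1.551519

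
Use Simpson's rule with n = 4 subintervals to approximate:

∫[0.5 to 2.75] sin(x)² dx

f(x) = sin(x)²
a = 0.5, b = 2.75, n = 4
h = (b - a)/n = 0.562500

Simpson's rule: (h/3)[f(x₀) + 4f(x₁) + 2f(x₂) + ... + f(xₙ)]

x_0 = 0.5000, f(x_0) = 0.229849, coefficient = 1
x_1 = 1.0625, f(x_1) = 0.763133, coefficient = 4
x_2 = 1.6250, f(x_2) = 0.997065, coefficient = 2
x_3 = 2.1875, f(x_3) = 0.665512, coefficient = 4
x_4 = 2.7500, f(x_4) = 0.145665, coefficient = 1

I ≈ (0.562500/3) × 8.084225 = 1.515792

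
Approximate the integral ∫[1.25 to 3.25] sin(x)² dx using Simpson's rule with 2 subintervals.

f(x) = sin(x)²
a = 1.25, b = 3.25, n = 2
h = (b - a)/n = 1.000000

Simpson's rule: (h/3)[f(x₀) + 4f(x₁) + 2f(x₂) + ... + f(xₙ)]

x_0 = 1.2500, f(x_0) = 0.900572, coefficient = 1
x_1 = 2.2500, f(x_1) = 0.605398, coefficient = 4
x_2 = 3.2500, f(x_2) = 0.011706, coefficient = 1

I ≈ (1.000000/3) × 3.333870 = 1.111290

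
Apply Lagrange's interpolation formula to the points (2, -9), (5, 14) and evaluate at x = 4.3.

Lagrange interpolation formula:
P(x) = Σ yᵢ × Lᵢ(x)
where Lᵢ(x) = Π_{j≠i} (x - xⱼ)/(xᵢ - xⱼ)

L_0(4.3) = (4.3 - 5)/(2 - 5) = 0.233333
L_1(4.3) = (4.3 - 2)/(5 - 2) = 0.766667

P(4.3) = (-9)×L_0(4.3) + 14×L_1(4.3)
P(4.3) = 8.633333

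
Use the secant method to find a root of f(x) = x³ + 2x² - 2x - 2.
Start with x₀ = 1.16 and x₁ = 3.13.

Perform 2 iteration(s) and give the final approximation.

f(x) = x³ + 2x² - 2x - 2
x₀ = 1.16, x₁ = 3.13

Secant formula: x_{n+1} = x_n - f(x_n)(x_n - x_{n-1})/(f(x_n) - f(x_{n-1}))

Iteration 1:
  f(1.160000) = -0.067904
  f(3.130000) = 41.998097
  x_2 = 3.130000 - 41.998097×(3.130000 - 1.160000)/(41.998097 - (-0.067904))
       = 1.163180
Iteration 2:
  f(3.130000) = 41.998097
  f(1.163180) = -0.046616
  x_3 = 1.163180 - (-0.046616)×(1.163180 - 3.130000)/(-0.046616 - 41.998097)
       = 1.165361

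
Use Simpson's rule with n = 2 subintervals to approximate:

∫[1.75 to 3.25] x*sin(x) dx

f(x) = x*sin(x)
a = 1.75, b = 3.25, n = 2
h = (b - a)/n = 0.750000

Simpson's rule: (h/3)[f(x₀) + 4f(x₁) + 2f(x₂) + ... + f(xₙ)]

x_0 = 1.7500, f(x_0) = 1.721975, coefficient = 1
x_1 = 2.5000, f(x_1) = 1.496180, coefficient = 4
x_2 = 3.2500, f(x_2) = -0.351634, coefficient = 1

I ≈ (0.750000/3) × 7.355063 = 1.838766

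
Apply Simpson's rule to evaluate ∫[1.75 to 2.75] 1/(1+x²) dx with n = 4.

f(x) = 1/(1+x²)
a = 1.75, b = 2.75, n = 4
h = (b - a)/n = 0.250000

Simpson's rule: (h/3)[f(x₀) + 4f(x₁) + 2f(x₂) + ... + f(xₙ)]

x_0 = 1.7500, f(x_0) = 0.246154, coefficient = 1
x_1 = 2.0000, f(x_1) = 0.200000, coefficient = 4
x_2 = 2.2500, f(x_2) = 0.164948, coefficient = 2
x_3 = 2.5000, f(x_3) = 0.137931, coefficient = 4
x_4 = 2.7500, f(x_4) = 0.116788, coefficient = 1

I ≈ (0.250000/3) × 2.044563 = 0.170380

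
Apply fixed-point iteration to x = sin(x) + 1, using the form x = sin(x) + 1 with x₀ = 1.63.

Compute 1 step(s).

Equation: x = sin(x) + 1
Fixed-point form: x = sin(x) + 1
x₀ = 1.63

x_1 = g(1.630000) = 1.998248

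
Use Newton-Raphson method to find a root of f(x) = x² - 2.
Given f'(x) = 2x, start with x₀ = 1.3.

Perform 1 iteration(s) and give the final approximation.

f(x) = x² - 2
f'(x) = 2x
x₀ = 1.3

Newton-Raphson formula: x_{n+1} = x_n - f(x_n)/f'(x_n)

Iteration 1:
  f(1.300000) = -0.310000
  f'(1.300000) = 2.600000
  x_1 = 1.300000 - (-0.310000)/2.600000 = 1.419231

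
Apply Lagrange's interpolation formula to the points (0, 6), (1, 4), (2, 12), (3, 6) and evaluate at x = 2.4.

Lagrange interpolation formula:
P(x) = Σ yᵢ × Lᵢ(x)
where Lᵢ(x) = Π_{j≠i} (x - xⱼ)/(xᵢ - xⱼ)

L_0(2.4) = (2.4 - 1)/(0 - 1) × (2.4 - 2)/(0 - 2) × (2.4 - 3)/(0 - 3) = 0.056000
L_1(2.4) = (2.4 - 0)/(1 - 0) × (2.4 - 2)/(1 - 2) × (2.4 - 3)/(1 - 3) = -0.288000
L_2(2.4) = (2.4 - 0)/(2 - 0) × (2.4 - 1)/(2 - 1) × (2.4 - 3)/(2 - 3) = 1.008000
L_3(2.4) = (2.4 - 0)/(3 - 0) × (2.4 - 1)/(3 - 1) × (2.4 - 2)/(3 - 2) = 0.224000

P(2.4) = 6×L_0(2.4) + 4×L_1(2.4) + 12×L_2(2.4) + 6×L_3(2.4)
P(2.4) = 12.624000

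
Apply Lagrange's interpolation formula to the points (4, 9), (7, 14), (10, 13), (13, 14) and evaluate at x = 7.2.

Lagrange interpolation formula:
P(x) = Σ yᵢ × Lᵢ(x)
where Lᵢ(x) = Π_{j≠i} (x - xⱼ)/(xᵢ - xⱼ)

L_0(7.2) = (7.2 - 7)/(4 - 7) × (7.2 - 10)/(4 - 10) × (7.2 - 13)/(4 - 13) = -0.020049
L_1(7.2) = (7.2 - 4)/(7 - 4) × (7.2 - 10)/(7 - 10) × (7.2 - 13)/(7 - 13) = 0.962370
L_2(7.2) = (7.2 - 4)/(10 - 4) × (7.2 - 7)/(10 - 7) × (7.2 - 13)/(10 - 13) = 0.068741
L_3(7.2) = (7.2 - 4)/(13 - 4) × (7.2 - 7)/(13 - 7) × (7.2 - 10)/(13 - 10) = -0.011062

P(7.2) = 9×L_0(7.2) + 14×L_1(7.2) + 13×L_2(7.2) + 14×L_3(7.2)
P(7.2) = 14.031506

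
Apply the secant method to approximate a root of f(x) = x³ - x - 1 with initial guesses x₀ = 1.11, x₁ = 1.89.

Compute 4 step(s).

f(x) = x³ - x - 1
x₀ = 1.11, x₁ = 1.89

Secant formula: x_{n+1} = x_n - f(x_n)(x_n - x_{n-1})/(f(x_n) - f(x_{n-1}))

Iteration 1:
  f(1.110000) = -0.742369
  f(1.890000) = 3.861269
  x_2 = 1.890000 - 3.861269×(1.890000 - 1.110000)/(3.861269 - (-0.742369))
       = 1.235780
Iteration 2:
  f(1.890000) = 3.861269
  f(1.235780) = -0.348554
  x_3 = 1.235780 - (-0.348554)×(1.235780 - 1.890000)/(-0.348554 - 3.861269)
       = 1.289947
Iteration 3:
  f(1.235780) = -0.348554
  f(1.289947) = -0.143523
  x_4 = 1.289947 - (-0.143523)×(1.289947 - 1.235780)/(-0.143523 - (-0.348554))
       = 1.327864
Iteration 4:
  f(1.289947) = -0.143523
  f(1.327864) = 0.013455
  x_5 = 1.327864 - 0.013455×(1.327864 - 1.289947)/(0.013455 - (-0.143523))
       = 1.324614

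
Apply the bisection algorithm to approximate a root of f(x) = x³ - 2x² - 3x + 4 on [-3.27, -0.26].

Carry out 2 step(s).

f(x) = x³ - 2x² - 3x + 4
Initial interval: [-3.27, -0.26]

Iteration 1:
  c_1 = (-3.270000 + (-0.260000))/2 = -1.765000
  f(c_1) = f(-1.765000) = -2.433822
  f(a) × f(c) ≥ 0, new interval: [-1.765000, -0.260000]
Iteration 2:
  c_2 = (-1.765000 + (-0.260000))/2 = -1.012500
  f(c_2) = f(-1.012500) = 3.949217
  f(a) × f(c) < 0, new interval: [-1.765000, -1.012500]

After 2 iteration(s), the approximation is c_2 = -1.012500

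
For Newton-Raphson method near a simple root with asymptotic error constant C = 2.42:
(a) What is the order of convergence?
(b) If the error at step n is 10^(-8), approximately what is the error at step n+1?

(a) Newton-Raphson has quadratic (order 2) convergence near simple roots.
    This means |e_{n+1}| ≈ C|e_n|².

(b) With |e_n| = 10^(-8) and C = 2.42:
    |e_{n+1}| ≈ 2.42 × (10^(-8))² = 2.42 × 10^(-16)

(a) 2 (quadratic); (b) |e_{n+1}| ≈ 2.420e-16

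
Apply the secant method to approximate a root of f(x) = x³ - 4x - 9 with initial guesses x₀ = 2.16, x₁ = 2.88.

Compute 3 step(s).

f(x) = x³ - 4x - 9
x₀ = 2.16, x₁ = 2.88

Secant formula: x_{n+1} = x_n - f(x_n)(x_n - x_{n-1})/(f(x_n) - f(x_{n-1}))

Iteration 1:
  f(2.160000) = -7.562304
  f(2.880000) = 3.367872
  x_2 = 2.880000 - 3.367872×(2.880000 - 2.160000)/(3.367872 - (-7.562304))
       = 2.658149
Iteration 2:
  f(2.880000) = 3.367872
  f(2.658149) = -0.850759
  x_3 = 2.658149 - (-0.850759)×(2.658149 - 2.880000)/(-0.850759 - 3.367872)
       = 2.702889
Iteration 3:
  f(2.658149) = -0.850759
  f(2.702889) = -0.065301
  x_4 = 2.702889 - (-0.065301)×(2.702889 - 2.658149)/(-0.065301 - (-0.850759))
       = 2.706609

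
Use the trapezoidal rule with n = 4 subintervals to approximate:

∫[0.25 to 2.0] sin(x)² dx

f(x) = sin(x)²
a = 0.25, b = 2.0, n = 4
h = (b - a)/n = 0.437500

Trapezoidal rule: (h/2)[f(x₀) + 2f(x₁) + 2f(x₂) + ... + f(xₙ)]

x_0 = 0.2500, f(x_0) = 0.061209, coefficient = 1
x_1 = 0.6875, f(x_1) = 0.402726, coefficient = 2
x_2 = 1.1250, f(x_2) = 0.814087, coefficient = 2
x_3 = 1.5625, f(x_3) = 0.999931, coefficient = 2
x_4 = 2.0000, f(x_4) = 0.826822, coefficient = 1

I ≈ (0.437500/2) × 5.321519 = 1.164082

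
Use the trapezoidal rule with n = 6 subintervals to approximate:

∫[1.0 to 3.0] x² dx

f(x) = x²
a = 1.0, b = 3.0, n = 6
h = (b - a)/n = 0.333333

Trapezoidal rule: (h/2)[f(x₀) + 2f(x₁) + 2f(x₂) + ... + f(xₙ)]

x_0 = 1.0000, f(x_0) = 1.000000, coefficient = 1
x_1 = 1.3333, f(x_1) = 1.777778, coefficient = 2
x_2 = 1.6667, f(x_2) = 2.777778, coefficient = 2
x_3 = 2.0000, f(x_3) = 4.000000, coefficient = 2
x_4 = 2.3333, f(x_4) = 5.444444, coefficient = 2
x_5 = 2.6667, f(x_5) = 7.111111, coefficient = 2
x_6 = 3.0000, f(x_6) = 9.000000, coefficient = 1

I ≈ (0.333333/2) × 52.222222 = 8.703704
Exact value: 8.666667
Error: 0.037037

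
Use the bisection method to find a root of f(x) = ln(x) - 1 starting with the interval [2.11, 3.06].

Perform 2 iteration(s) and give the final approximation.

f(x) = ln(x) - 1
Initial interval: [2.11, 3.06]

Iteration 1:
  c_1 = (2.110000 + 3.060000)/2 = 2.585000
  f(c_1) = f(2.585000) = -0.050274
  f(a) × f(c) ≥ 0, new interval: [2.585000, 3.060000]
Iteration 2:
  c_2 = (2.585000 + 3.060000)/2 = 2.822500
  f(c_2) = f(2.822500) = 0.037623
  f(a) × f(c) < 0, new interval: [2.585000, 2.822500]

After 2 iteration(s), the approximation is c_2 = 2.822500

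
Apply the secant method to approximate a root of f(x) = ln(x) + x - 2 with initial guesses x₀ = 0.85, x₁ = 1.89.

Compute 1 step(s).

f(x) = ln(x) + x - 2
x₀ = 0.85, x₁ = 1.89

Secant formula: x_{n+1} = x_n - f(x_n)(x_n - x_{n-1})/(f(x_n) - f(x_{n-1}))

Iteration 1:
  f(0.850000) = -1.312519
  f(1.890000) = 0.526577
  x_2 = 1.890000 - 0.526577×(1.890000 - 0.850000)/(0.526577 - (-1.312519))
       = 1.592223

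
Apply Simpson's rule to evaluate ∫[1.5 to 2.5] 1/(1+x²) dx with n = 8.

f(x) = 1/(1+x²)
a = 1.5, b = 2.5, n = 8
h = (b - a)/n = 0.125000

Simpson's rule: (h/3)[f(x₀) + 4f(x₁) + 2f(x₂) + ... + f(xₙ)]

x_0 = 1.5000, f(x_0) = 0.307692, coefficient = 1
x_1 = 1.6250, f(x_1) = 0.274678, coefficient = 4
x_2 = 1.7500, f(x_2) = 0.246154, coefficient = 2
x_3 = 1.8750, f(x_3) = 0.221453, coefficient = 4
x_4 = 2.0000, f(x_4) = 0.200000, coefficient = 2
x_5 = 2.1250, f(x_5) = 0.181303, coefficient = 4
x_6 = 2.2500, f(x_6) = 0.164948, coefficient = 2
x_7 = 2.3750, f(x_7) = 0.150588, coefficient = 4
x_8 = 2.5000, f(x_8) = 0.137931, coefficient = 1

I ≈ (0.125000/3) × 4.979919 = 0.207497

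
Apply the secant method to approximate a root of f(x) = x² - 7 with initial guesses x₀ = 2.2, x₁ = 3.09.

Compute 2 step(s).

f(x) = x² - 7
x₀ = 2.2, x₁ = 3.09

Secant formula: x_{n+1} = x_n - f(x_n)(x_n - x_{n-1})/(f(x_n) - f(x_{n-1}))

Iteration 1:
  f(2.200000) = -2.160000
  f(3.090000) = 2.548100
  x_2 = 3.090000 - 2.548100×(3.090000 - 2.200000)/(2.548100 - (-2.160000))
       = 2.608318
Iteration 2:
  f(3.090000) = 2.548100
  f(2.608318) = -0.196679
  x_3 = 2.608318 - (-0.196679)×(2.608318 - 3.090000)/(-0.196679 - 2.548100)
       = 2.642833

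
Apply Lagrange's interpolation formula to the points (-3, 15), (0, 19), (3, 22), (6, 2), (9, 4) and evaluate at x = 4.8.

Lagrange interpolation formula:
P(x) = Σ yᵢ × Lᵢ(x)
where Lᵢ(x) = Π_{j≠i} (x - xⱼ)/(xᵢ - xⱼ)

L_0(4.8) = (4.8 - 0)/(-3 - 0) × (4.8 - 3)/(-3 - 3) × (4.8 - 6)/(-3 - 6) × (4.8 - 9)/(-3 - 9) = 0.022400
L_1(4.8) = (4.8 - (-3))/(0 - (-3)) × (4.8 - 3)/(0 - 3) × (4.8 - 6)/(0 - 6) × (4.8 - 9)/(0 - 9) = -0.145600
L_2(4.8) = (4.8 - (-3))/(3 - (-3)) × (4.8 - 0)/(3 - 0) × (4.8 - 6)/(3 - 6) × (4.8 - 9)/(3 - 9) = 0.582400
L_3(4.8) = (4.8 - (-3))/(6 - (-3)) × (4.8 - 0)/(6 - 0) × (4.8 - 3)/(6 - 3) × (4.8 - 9)/(6 - 9) = 0.582400
L_4(4.8) = (4.8 - (-3))/(9 - (-3)) × (4.8 - 0)/(9 - 0) × (4.8 - 3)/(9 - 3) × (4.8 - 6)/(9 - 6) = -0.041600

P(4.8) = 15×L_0(4.8) + 19×L_1(4.8) + 22×L_2(4.8) + 2×L_3(4.8) + 4×L_4(4.8)
P(4.8) = 11.380800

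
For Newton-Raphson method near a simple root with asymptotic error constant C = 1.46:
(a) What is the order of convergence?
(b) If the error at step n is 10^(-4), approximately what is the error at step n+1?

(a) Newton-Raphson has quadratic (order 2) convergence near simple roots.
    This means |e_{n+1}| ≈ C|e_n|².

(b) With |e_n| = 10^(-4) and C = 1.46:
    |e_{n+1}| ≈ 1.46 × (10^(-4))² = 1.46 × 10^(-8)

(a) 2 (quadratic); (b) |e_{n+1}| ≈ 1.460e-08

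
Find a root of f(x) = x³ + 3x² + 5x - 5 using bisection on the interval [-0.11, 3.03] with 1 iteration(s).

f(x) = x³ + 3x² + 5x - 5
Initial interval: [-0.11, 3.03]

Iteration 1:
  c_1 = (-0.110000 + 3.030000)/2 = 1.460000
  f(c_1) = f(1.460000) = 11.806936
  f(a) × f(c) < 0, new interval: [-0.110000, 1.460000]

After 1 iteration(s), the approximation is c_1 = 1.460000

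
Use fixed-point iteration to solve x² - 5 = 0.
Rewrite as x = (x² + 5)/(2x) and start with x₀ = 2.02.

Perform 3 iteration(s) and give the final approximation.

Equation: x² - 5 = 0
Fixed-point form: x = (x² + 5)/(2x)
x₀ = 2.02

x_1 = g(2.020000) = 2.247624
x_2 = g(2.247624) = 2.236098
x_3 = g(2.236098) = 2.236068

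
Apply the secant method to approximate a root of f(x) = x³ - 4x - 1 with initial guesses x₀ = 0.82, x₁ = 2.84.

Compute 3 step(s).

f(x) = x³ - 4x - 1
x₀ = 0.82, x₁ = 2.84

Secant formula: x_{n+1} = x_n - f(x_n)(x_n - x_{n-1})/(f(x_n) - f(x_{n-1}))

Iteration 1:
  f(0.820000) = -3.728632
  f(2.840000) = 10.546304
  x_2 = 2.840000 - 10.546304×(2.840000 - 0.820000)/(10.546304 - (-3.728632))
       = 1.347627
Iteration 2:
  f(2.840000) = 10.546304
  f(1.347627) = -3.943085
  x_3 = 1.347627 - (-3.943085)×(1.347627 - 2.840000)/(-3.943085 - 10.546304)
       = 1.753755
Iteration 3:
  f(1.347627) = -3.943085
  f(1.753755) = -2.621071
  x_4 = 1.753755 - (-2.621071)×(1.753755 - 1.347627)/(-2.621071 - (-3.943085))
       = 2.558960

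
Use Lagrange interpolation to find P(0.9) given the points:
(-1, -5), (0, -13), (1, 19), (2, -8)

Lagrange interpolation formula:
P(x) = Σ yᵢ × Lᵢ(x)
where Lᵢ(x) = Π_{j≠i} (x - xⱼ)/(xᵢ - xⱼ)

L_0(0.9) = (0.9 - 0)/(-1 - 0) × (0.9 - 1)/(-1 - 1) × (0.9 - 2)/(-1 - 2) = -0.016500
L_1(0.9) = (0.9 - (-1))/(0 - (-1)) × (0.9 - 1)/(0 - 1) × (0.9 - 2)/(0 - 2) = 0.104500
L_2(0.9) = (0.9 - (-1))/(1 - (-1)) × (0.9 - 0)/(1 - 0) × (0.9 - 2)/(1 - 2) = 0.940500
L_3(0.9) = (0.9 - (-1))/(2 - (-1)) × (0.9 - 0)/(2 - 0) × (0.9 - 1)/(2 - 1) = -0.028500

P(0.9) = (-5)×L_0(0.9) + (-13)×L_1(0.9) + 19×L_2(0.9) + (-8)×L_3(0.9)
P(0.9) = 16.821500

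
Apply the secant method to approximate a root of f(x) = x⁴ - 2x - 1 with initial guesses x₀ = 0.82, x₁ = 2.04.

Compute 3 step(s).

f(x) = x⁴ - 2x - 1
x₀ = 0.82, x₁ = 2.04

Secant formula: x_{n+1} = x_n - f(x_n)(x_n - x_{n-1})/(f(x_n) - f(x_{n-1}))

Iteration 1:
  f(0.820000) = -2.187878
  f(2.040000) = 12.238915
  x_2 = 2.040000 - 12.238915×(2.040000 - 0.820000)/(12.238915 - (-2.187878))
       = 1.005018
Iteration 2:
  f(2.040000) = 12.238915
  f(1.005018) = -1.989813
  x_3 = 1.005018 - (-1.989813)×(1.005018 - 2.040000)/(-1.989813 - 12.238915)
       = 1.149755
Iteration 3:
  f(1.005018) = -1.989813
  f(1.149755) = -1.551996
  x_4 = 1.149755 - (-1.551996)×(1.149755 - 1.005018)/(-1.551996 - (-1.989813))
       = 1.662825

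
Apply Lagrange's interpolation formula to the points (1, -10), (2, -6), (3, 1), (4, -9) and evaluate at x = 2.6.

Lagrange interpolation formula:
P(x) = Σ yᵢ × Lᵢ(x)
where Lᵢ(x) = Π_{j≠i} (x - xⱼ)/(xᵢ - xⱼ)

L_0(2.6) = (2.6 - 2)/(1 - 2) × (2.6 - 3)/(1 - 3) × (2.6 - 4)/(1 - 4) = -0.056000
L_1(2.6) = (2.6 - 1)/(2 - 1) × (2.6 - 3)/(2 - 3) × (2.6 - 4)/(2 - 4) = 0.448000
L_2(2.6) = (2.6 - 1)/(3 - 1) × (2.6 - 2)/(3 - 2) × (2.6 - 4)/(3 - 4) = 0.672000
L_3(2.6) = (2.6 - 1)/(4 - 1) × (2.6 - 2)/(4 - 2) × (2.6 - 3)/(4 - 3) = -0.064000

P(2.6) = (-10)×L_0(2.6) + (-6)×L_1(2.6) + 1×L_2(2.6) + (-9)×L_3(2.6)
P(2.6) = -0.880000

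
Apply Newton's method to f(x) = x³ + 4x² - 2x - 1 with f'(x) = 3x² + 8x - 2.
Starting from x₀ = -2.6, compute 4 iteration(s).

f(x) = x³ + 4x² - 2x - 1
f'(x) = 3x² + 8x - 2
x₀ = -2.6

Newton-Raphson formula: x_{n+1} = x_n - f(x_n)/f'(x_n)

Iteration 1:
  f(-2.600000) = 13.664000
  f'(-2.600000) = -2.520000
  x_1 = -2.600000 - 13.664000/(-2.520000) = 2.822222
Iteration 2:
  f(2.822222) = 47.694134
  f'(2.822222) = 44.472593
  x_2 = 2.822222 - 47.694134/44.472593 = 1.749783
Iteration 3:
  f(1.749783) = 13.104786
  f'(1.749783) = 21.183493
  x_3 = 1.749783 - 13.104786/21.183493 = 1.131151
Iteration 4:
  f(1.131151) = 3.303024
  f'(1.131151) = 10.887722
  x_4 = 1.131151 - 3.303024/10.887722 = 0.827780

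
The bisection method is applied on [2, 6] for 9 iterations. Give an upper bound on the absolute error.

Bisection error bound: |error| ≤ (b-a)/2^n
|error| ≤ (6 - 2)/2^9 = 4/2^9
|error| ≤ 0.0078125000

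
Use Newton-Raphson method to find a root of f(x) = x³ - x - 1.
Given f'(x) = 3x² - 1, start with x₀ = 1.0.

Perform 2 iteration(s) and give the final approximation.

f(x) = x³ - x - 1
f'(x) = 3x² - 1
x₀ = 1.0

Newton-Raphson formula: x_{n+1} = x_n - f(x_n)/f'(x_n)

Iteration 1:
  f(1.000000) = -1.000000
  f'(1.000000) = 2.000000
  x_1 = 1.000000 - (-1.000000)/2.000000 = 1.500000
Iteration 2:
  f(1.500000) = 0.875000
  f'(1.500000) = 5.750000
  x_2 = 1.500000 - 0.875000/5.750000 = 1.347826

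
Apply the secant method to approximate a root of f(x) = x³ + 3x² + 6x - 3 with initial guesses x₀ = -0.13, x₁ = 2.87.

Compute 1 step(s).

f(x) = x³ + 3x² + 6x - 3
x₀ = -0.13, x₁ = 2.87

Secant formula: x_{n+1} = x_n - f(x_n)(x_n - x_{n-1})/(f(x_n) - f(x_{n-1}))

Iteration 1:
  f(-0.130000) = -3.731497
  f(2.870000) = 62.570603
  x_2 = 2.870000 - 62.570603×(2.870000 - (-0.130000))/(62.570603 - (-3.731497))
       = 0.038841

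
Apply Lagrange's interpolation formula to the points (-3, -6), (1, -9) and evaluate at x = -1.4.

Lagrange interpolation formula:
P(x) = Σ yᵢ × Lᵢ(x)
where Lᵢ(x) = Π_{j≠i} (x - xⱼ)/(xᵢ - xⱼ)

L_0(-1.4) = (-1.4 - 1)/(-3 - 1) = 0.600000
L_1(-1.4) = (-1.4 - (-3))/(1 - (-3)) = 0.400000

P(-1.4) = (-6)×L_0(-1.4) + (-9)×L_1(-1.4)
P(-1.4) = -7.200000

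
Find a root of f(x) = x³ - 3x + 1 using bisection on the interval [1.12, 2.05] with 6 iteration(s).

f(x) = x³ - 3x + 1
Initial interval: [1.12, 2.05]

Iteration 1:
  c_1 = (1.120000 + 2.050000)/2 = 1.585000
  f(c_1) = f(1.585000) = 0.226877
  f(a) × f(c) < 0, new interval: [1.120000, 1.585000]
Iteration 2:
  c_2 = (1.120000 + 1.585000)/2 = 1.352500
  f(c_2) = f(1.352500) = -0.583431
  f(a) × f(c) ≥ 0, new interval: [1.352500, 1.585000]
Iteration 3:
  c_3 = (1.352500 + 1.585000)/2 = 1.468750
  f(c_3) = f(1.468750) = -0.237823
  f(a) × f(c) ≥ 0, new interval: [1.468750, 1.585000]
Iteration 4:
  c_4 = (1.468750 + 1.585000)/2 = 1.526875
  f(c_4) = f(1.526875) = -0.020949
  f(a) × f(c) ≥ 0, new interval: [1.526875, 1.585000]
Iteration 5:
  c_5 = (1.526875 + 1.585000)/2 = 1.555937
  f(c_5) = f(1.555937) = 0.099021
  f(a) × f(c) < 0, new interval: [1.526875, 1.555937]
Iteration 6:
  c_6 = (1.526875 + 1.555937)/2 = 1.541406
  f(c_6) = f(1.541406) = 0.038060
  f(a) × f(c) < 0, new interval: [1.526875, 1.541406]

After 6 iteration(s), the approximation is c_6 = 1.541406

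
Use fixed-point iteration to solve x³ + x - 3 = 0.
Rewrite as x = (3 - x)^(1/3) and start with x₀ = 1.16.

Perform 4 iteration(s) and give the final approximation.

Equation: x³ + x - 3 = 0
Fixed-point form: x = (3 - x)^(1/3)
x₀ = 1.16

x_1 = g(1.160000) = 1.225385
x_2 = g(1.225385) = 1.210695
x_3 = g(1.210695) = 1.214026
x_4 = g(1.214026) = 1.213272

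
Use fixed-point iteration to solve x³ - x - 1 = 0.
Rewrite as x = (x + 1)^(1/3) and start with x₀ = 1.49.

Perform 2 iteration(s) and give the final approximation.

Equation: x³ - x - 1 = 0
Fixed-point form: x = (x + 1)^(1/3)
x₀ = 1.49

x_1 = g(1.490000) = 1.355397
x_2 = g(1.355397) = 1.330520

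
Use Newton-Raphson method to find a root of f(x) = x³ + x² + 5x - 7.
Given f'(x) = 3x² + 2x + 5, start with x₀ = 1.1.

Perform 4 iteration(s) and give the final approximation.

f(x) = x³ + x² + 5x - 7
f'(x) = 3x² + 2x + 5
x₀ = 1.1

Newton-Raphson formula: x_{n+1} = x_n - f(x_n)/f'(x_n)

Iteration 1:
  f(1.100000) = 1.041000
  f'(1.100000) = 10.830000
  x_1 = 1.100000 - 1.041000/10.830000 = 1.003878
Iteration 2:
  f(1.003878) = 0.038841
  f'(1.003878) = 10.031070
  x_2 = 1.003878 - 0.038841/10.031070 = 1.000006
Iteration 3:
  f(1.000006) = 0.000060
  f'(1.000006) = 10.000048
  x_3 = 1.000006 - 0.000060/10.000048 = 1.000000
Iteration 4:
  f(1.000000) = 0.000000
  f'(1.000000) = 10.000000
  x_4 = 1.000000 - 0.000000/10.000000 = 1.000000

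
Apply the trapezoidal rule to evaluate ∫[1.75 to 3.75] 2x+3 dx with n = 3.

f(x) = 2x+3
a = 1.75, b = 3.75, n = 3
h = (b - a)/n = 0.666667

Trapezoidal rule: (h/2)[f(x₀) + 2f(x₁) + 2f(x₂) + ... + f(xₙ)]

x_0 = 1.7500, f(x_0) = 6.500000, coefficient = 1
x_1 = 2.4167, f(x_1) = 7.833333, coefficient = 2
x_2 = 3.0833, f(x_2) = 9.166667, coefficient = 2
x_3 = 3.7500, f(x_3) = 10.500000, coefficient = 1

I ≈ (0.666667/2) × 51.000000 = 17.000000
Exact value: 17.000000
Error: 0.000000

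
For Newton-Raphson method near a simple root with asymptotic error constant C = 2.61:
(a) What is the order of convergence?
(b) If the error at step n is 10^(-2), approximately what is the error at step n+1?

(a) Newton-Raphson has quadratic (order 2) convergence near simple roots.
    This means |e_{n+1}| ≈ C|e_n|².

(b) With |e_n| = 10^(-2) and C = 2.61:
    |e_{n+1}| ≈ 2.61 × (10^(-2))² = 2.61 × 10^(-4)

(a) 2 (quadratic); (b) |e_{n+1}| ≈ 2.610e-04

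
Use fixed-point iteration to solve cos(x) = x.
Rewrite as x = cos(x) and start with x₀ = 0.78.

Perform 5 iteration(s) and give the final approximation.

Equation: cos(x) = x
Fixed-point form: x = cos(x)
x₀ = 0.78

x_1 = g(0.780000) = 0.710914
x_2 = g(0.710914) = 0.757766
x_3 = g(0.757766) = 0.726373
x_4 = g(0.726373) = 0.747588
x_5 = g(0.747588) = 0.733331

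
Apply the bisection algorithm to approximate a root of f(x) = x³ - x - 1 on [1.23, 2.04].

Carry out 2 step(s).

f(x) = x³ - x - 1
Initial interval: [1.23, 2.04]

Iteration 1:
  c_1 = (1.230000 + 2.040000)/2 = 1.635000
  f(c_1) = f(1.635000) = 1.735723
  f(a) × f(c) < 0, new interval: [1.230000, 1.635000]
Iteration 2:
  c_2 = (1.230000 + 1.635000)/2 = 1.432500
  f(c_2) = f(1.432500) = 0.507071
  f(a) × f(c) < 0, new interval: [1.230000, 1.432500]

After 2 iteration(s), the approximation is c_2 = 1.432500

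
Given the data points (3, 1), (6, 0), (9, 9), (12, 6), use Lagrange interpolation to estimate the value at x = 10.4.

Lagrange interpolation formula:
P(x) = Σ yᵢ × Lᵢ(x)
where Lᵢ(x) = Π_{j≠i} (x - xⱼ)/(xᵢ - xⱼ)

L_0(10.4) = (10.4 - 6)/(3 - 6) × (10.4 - 9)/(3 - 9) × (10.4 - 12)/(3 - 12) = 0.060840
L_1(10.4) = (10.4 - 3)/(6 - 3) × (10.4 - 9)/(6 - 9) × (10.4 - 12)/(6 - 12) = -0.306963
L_2(10.4) = (10.4 - 3)/(9 - 3) × (10.4 - 6)/(9 - 6) × (10.4 - 12)/(9 - 12) = 0.964741
L_3(10.4) = (10.4 - 3)/(12 - 3) × (10.4 - 6)/(12 - 6) × (10.4 - 9)/(12 - 9) = 0.281383

P(10.4) = 1×L_0(10.4) + 0×L_1(10.4) + 9×L_2(10.4) + 6×L_3(10.4)
P(10.4) = 10.431802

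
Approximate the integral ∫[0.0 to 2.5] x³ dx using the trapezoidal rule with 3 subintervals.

f(x) = x³
a = 0.0, b = 2.5, n = 3
h = (b - a)/n = 0.833333

Trapezoidal rule: (h/2)[f(x₀) + 2f(x₁) + 2f(x₂) + ... + f(xₙ)]

x_0 = 0.0000, f(x_0) = 0.000000, coefficient = 1
x_1 = 0.8333, f(x_1) = 0.578704, coefficient = 2
x_2 = 1.6667, f(x_2) = 4.629630, coefficient = 2
x_3 = 2.5000, f(x_3) = 15.625000, coefficient = 1

I ≈ (0.833333/2) × 26.041667 = 10.850694
Exact value: 9.765625
Error: 1.085069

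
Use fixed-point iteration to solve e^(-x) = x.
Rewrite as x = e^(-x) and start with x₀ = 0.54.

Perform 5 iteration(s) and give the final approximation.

Equation: e^(-x) = x
Fixed-point form: x = e^(-x)
x₀ = 0.54

x_1 = g(0.540000) = 0.582748
x_2 = g(0.582748) = 0.558362
x_3 = g(0.558362) = 0.572146
x_4 = g(0.572146) = 0.564313
x_5 = g(0.564313) = 0.568751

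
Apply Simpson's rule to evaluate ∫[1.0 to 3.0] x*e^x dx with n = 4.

f(x) = x*e^x
a = 1.0, b = 3.0, n = 4
h = (b - a)/n = 0.500000

Simpson's rule: (h/3)[f(x₀) + 4f(x₁) + 2f(x₂) + ... + f(xₙ)]

x_0 = 1.0000, f(x_0) = 2.718282, coefficient = 1
x_1 = 1.5000, f(x_1) = 6.722534, coefficient = 4
x_2 = 2.0000, f(x_2) = 14.778112, coefficient = 2
x_3 = 2.5000, f(x_3) = 30.456235, coefficient = 4
x_4 = 3.0000, f(x_4) = 60.256611, coefficient = 1

I ≈ (0.500000/3) × 241.246191 = 40.207699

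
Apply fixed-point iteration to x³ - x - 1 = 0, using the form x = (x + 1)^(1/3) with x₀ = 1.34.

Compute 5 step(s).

Equation: x³ - x - 1 = 0
Fixed-point form: x = (x + 1)^(1/3)
x₀ = 1.34

x_1 = g(1.340000) = 1.327614
x_2 = g(1.327614) = 1.325268
x_3 = g(1.325268) = 1.324822
x_4 = g(1.324822) = 1.324738
x_5 = g(1.324738) = 1.324722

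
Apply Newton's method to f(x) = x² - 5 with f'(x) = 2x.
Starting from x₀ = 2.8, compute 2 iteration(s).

f(x) = x² - 5
f'(x) = 2x
x₀ = 2.8

Newton-Raphson formula: x_{n+1} = x_n - f(x_n)/f'(x_n)

Iteration 1:
  f(2.800000) = 2.840000
  f'(2.800000) = 5.600000
  x_1 = 2.800000 - 2.840000/5.600000 = 2.292857
Iteration 2:
  f(2.292857) = 0.257194
  f'(2.292857) = 4.585714
  x_2 = 2.292857 - 0.257194/4.585714 = 2.236771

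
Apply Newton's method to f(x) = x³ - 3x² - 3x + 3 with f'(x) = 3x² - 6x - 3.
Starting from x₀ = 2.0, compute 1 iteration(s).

f(x) = x³ - 3x² - 3x + 3
f'(x) = 3x² - 6x - 3
x₀ = 2.0

Newton-Raphson formula: x_{n+1} = x_n - f(x_n)/f'(x_n)

Iteration 1:
  f(2.000000) = -7.000000
  f'(2.000000) = -3.000000
  x_1 = 2.000000 - (-7.000000)/(-3.000000) = -0.333333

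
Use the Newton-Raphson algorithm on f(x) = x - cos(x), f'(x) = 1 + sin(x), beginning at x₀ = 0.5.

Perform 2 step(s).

f(x) = x - cos(x)
f'(x) = 1 + sin(x)
x₀ = 0.5

Newton-Raphson formula: x_{n+1} = x_n - f(x_n)/f'(x_n)

Iteration 1:
  f(0.500000) = -0.377583
  f'(0.500000) = 1.479426
  x_1 = 0.500000 - (-0.377583)/1.479426 = 0.755222
Iteration 2:
  f(0.755222) = 0.027103
  f'(0.755222) = 1.685451
  x_2 = 0.755222 - 0.027103/1.685451 = 0.739142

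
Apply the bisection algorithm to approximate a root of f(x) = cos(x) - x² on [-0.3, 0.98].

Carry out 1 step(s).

f(x) = cos(x) - x²
Initial interval: [-0.3, 0.98]

Iteration 1:
  c_1 = (-0.300000 + 0.980000)/2 = 0.340000
  f(c_1) = f(0.340000) = 0.827155
  f(a) × f(c) ≥ 0, new interval: [0.340000, 0.980000]

After 1 iteration(s), the approximation is c_1 = 0.340000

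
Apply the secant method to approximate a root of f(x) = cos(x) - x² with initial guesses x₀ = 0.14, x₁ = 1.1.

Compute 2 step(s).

f(x) = cos(x) - x²
x₀ = 0.14, x₁ = 1.1

Secant formula: x_{n+1} = x_n - f(x_n)(x_n - x_{n-1})/(f(x_n) - f(x_{n-1}))

Iteration 1:
  f(0.140000) = 0.970616
  f(1.100000) = -0.756404
  x_2 = 1.100000 - (-0.756404)×(1.100000 - 0.140000)/(-0.756404 - 0.970616)
       = 0.679537
Iteration 2:
  f(1.100000) = -0.756404
  f(0.679537) = 0.316093
  x_3 = 0.679537 - 0.316093×(0.679537 - 1.100000)/(0.316093 - (-0.756404))
       = 0.803459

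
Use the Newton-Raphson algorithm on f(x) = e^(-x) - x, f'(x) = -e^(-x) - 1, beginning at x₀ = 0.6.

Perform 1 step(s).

f(x) = e^(-x) - x
f'(x) = -e^(-x) - 1
x₀ = 0.6

Newton-Raphson formula: x_{n+1} = x_n - f(x_n)/f'(x_n)

Iteration 1:
  f(0.600000) = -0.051188
  f'(0.600000) = -1.548812
  x_1 = 0.600000 - (-0.051188)/(-1.548812) = 0.566950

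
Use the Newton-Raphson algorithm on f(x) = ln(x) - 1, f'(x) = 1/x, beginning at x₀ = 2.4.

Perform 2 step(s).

f(x) = ln(x) - 1
f'(x) = 1/x
x₀ = 2.4

Newton-Raphson formula: x_{n+1} = x_n - f(x_n)/f'(x_n)

Iteration 1:
  f(2.400000) = -0.124531
  f'(2.400000) = 0.416667
  x_1 = 2.400000 - (-0.124531)/0.416667 = 2.698875
Iteration 2:
  f(2.698875) = -0.007165
  f'(2.698875) = 0.370525
  x_2 = 2.698875 - (-0.007165)/0.370525 = 2.718212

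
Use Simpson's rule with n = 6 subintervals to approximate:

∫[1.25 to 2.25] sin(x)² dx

f(x) = sin(x)²
a = 1.25, b = 2.25, n = 6
h = (b - a)/n = 0.166667

Simpson's rule: (h/3)[f(x₀) + 4f(x₁) + 2f(x₂) + ... + f(xₙ)]

x_0 = 1.2500, f(x_0) = 0.900572, coefficient = 1
x_1 = 1.4167, f(x_1) = 0.976432, coefficient = 4
x_2 = 1.5833, f(x_2) = 0.999843, coefficient = 2
x_3 = 1.7500, f(x_3) = 0.968228, coefficient = 4
x_4 = 1.9167, f(x_4) = 0.885068, coefficient = 2
x_5 = 2.0833, f(x_5) = 0.759518, coefficient = 4
x_6 = 2.2500, f(x_6) = 0.605398, coefficient = 1

I ≈ (0.166667/3) × 16.092503 = 0.894028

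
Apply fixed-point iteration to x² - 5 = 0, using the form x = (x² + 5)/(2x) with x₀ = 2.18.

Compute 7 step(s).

Equation: x² - 5 = 0
Fixed-point form: x = (x² + 5)/(2x)
x₀ = 2.18

x_1 = g(2.180000) = 2.236789
x_2 = g(2.236789) = 2.236068
x_3 = g(2.236068) = 2.236068
x_4 = g(2.236068) = 2.236068
x_5 = g(2.236068) = 2.236068
x_6 = g(2.236068) = 2.236068
x_7 = g(2.236068) = 2.236068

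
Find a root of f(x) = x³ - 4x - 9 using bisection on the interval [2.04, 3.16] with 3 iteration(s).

f(x) = x³ - 4x - 9
Initial interval: [2.04, 3.16]

Iteration 1:
  c_1 = (2.040000 + 3.160000)/2 = 2.600000
  f(c_1) = f(2.600000) = -1.824000
  f(a) × f(c) ≥ 0, new interval: [2.600000, 3.160000]
Iteration 2:
  c_2 = (2.600000 + 3.160000)/2 = 2.880000
  f(c_2) = f(2.880000) = 3.367872
  f(a) × f(c) < 0, new interval: [2.600000, 2.880000]
Iteration 3:
  c_3 = (2.600000 + 2.880000)/2 = 2.740000
  f(c_3) = f(2.740000) = 0.610824
  f(a) × f(c) < 0, new interval: [2.600000, 2.740000]

After 3 iteration(s), the approximation is c_3 = 2.740000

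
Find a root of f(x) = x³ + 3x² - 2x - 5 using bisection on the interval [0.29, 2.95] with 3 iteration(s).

f(x) = x³ + 3x² - 2x - 5
Initial interval: [0.29, 2.95]

Iteration 1:
  c_1 = (0.290000 + 2.950000)/2 = 1.620000
  f(c_1) = f(1.620000) = 3.884728
  f(a) × f(c) < 0, new interval: [0.290000, 1.620000]
Iteration 2:
  c_2 = (0.290000 + 1.620000)/2 = 0.955000
  f(c_2) = f(0.955000) = -3.302941
  f(a) × f(c) ≥ 0, new interval: [0.955000, 1.620000]
Iteration 3:
  c_3 = (0.955000 + 1.620000)/2 = 1.287500
  f(c_3) = f(1.287500) = -0.467799
  f(a) × f(c) ≥ 0, new interval: [1.287500, 1.620000]

After 3 iteration(s), the approximation is c_3 = 1.287500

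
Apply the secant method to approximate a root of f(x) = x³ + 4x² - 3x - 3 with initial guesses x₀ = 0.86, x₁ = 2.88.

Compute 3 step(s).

f(x) = x³ + 4x² - 3x - 3
x₀ = 0.86, x₁ = 2.88

Secant formula: x_{n+1} = x_n - f(x_n)(x_n - x_{n-1})/(f(x_n) - f(x_{n-1}))

Iteration 1:
  f(0.860000) = -1.985544
  f(2.880000) = 45.425472
  x_2 = 2.880000 - 45.425472×(2.880000 - 0.860000)/(45.425472 - (-1.985544))
       = 0.944596
Iteration 2:
  f(2.880000) = 45.425472
  f(0.944596) = -1.421912
  x_3 = 0.944596 - (-1.421912)×(0.944596 - 2.880000)/(-1.421912 - 45.425472)
       = 1.003340
Iteration 3:
  f(0.944596) = -1.421912
  f(1.003340) = -0.973204
  x_4 = 1.003340 - (-0.973204)×(1.003340 - 0.944596)/(-0.973204 - (-1.421912))
       = 1.130748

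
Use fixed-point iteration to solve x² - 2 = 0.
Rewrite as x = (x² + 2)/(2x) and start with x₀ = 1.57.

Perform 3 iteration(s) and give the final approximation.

Equation: x² - 2 = 0
Fixed-point form: x = (x² + 2)/(2x)
x₀ = 1.57

x_1 = g(1.570000) = 1.421943
x_2 = g(1.421943) = 1.414235
x_3 = g(1.414235) = 1.414214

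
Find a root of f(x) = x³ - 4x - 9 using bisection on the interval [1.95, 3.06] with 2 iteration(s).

f(x) = x³ - 4x - 9
Initial interval: [1.95, 3.06]

Iteration 1:
  c_1 = (1.950000 + 3.060000)/2 = 2.505000
  f(c_1) = f(2.505000) = -3.301062
  f(a) × f(c) ≥ 0, new interval: [2.505000, 3.060000]
Iteration 2:
  c_2 = (2.505000 + 3.060000)/2 = 2.782500
  f(c_2) = f(2.782500) = 1.412967
  f(a) × f(c) < 0, new interval: [2.505000, 2.782500]

After 2 iteration(s), the approximation is c_2 = 2.782500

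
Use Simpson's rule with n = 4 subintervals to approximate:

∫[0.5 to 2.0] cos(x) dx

f(x) = cos(x)
a = 0.5, b = 2.0, n = 4
h = (b - a)/n = 0.375000

Simpson's rule: (h/3)[f(x₀) + 4f(x₁) + 2f(x₂) + ... + f(xₙ)]

x_0 = 0.5000, f(x_0) = 0.877583, coefficient = 1
x_1 = 0.8750, f(x_1) = 0.640997, coefficient = 4
x_2 = 1.2500, f(x_2) = 0.315322, coefficient = 2
x_3 = 1.6250, f(x_3) = -0.054177, coefficient = 4
x_4 = 2.0000, f(x_4) = -0.416147, coefficient = 1

I ≈ (0.375000/3) × 3.439359 = 0.429920
Exact value: 0.429872
Error: 0.000048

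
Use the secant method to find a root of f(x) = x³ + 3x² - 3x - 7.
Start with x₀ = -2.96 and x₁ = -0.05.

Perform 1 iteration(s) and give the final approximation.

f(x) = x³ + 3x² - 3x - 7
x₀ = -2.96, x₁ = -0.05

Secant formula: x_{n+1} = x_n - f(x_n)(x_n - x_{n-1})/(f(x_n) - f(x_{n-1}))

Iteration 1:
  f(-2.960000) = 2.230464
  f(-0.050000) = -6.842625
  x_2 = -0.050000 - (-6.842625)×(-0.050000 - (-2.960000))/(-6.842625 - 2.230464)
       = -2.244626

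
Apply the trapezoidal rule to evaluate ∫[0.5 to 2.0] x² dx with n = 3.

f(x) = x²
a = 0.5, b = 2.0, n = 3
h = (b - a)/n = 0.500000

Trapezoidal rule: (h/2)[f(x₀) + 2f(x₁) + 2f(x₂) + ... + f(xₙ)]

x_0 = 0.5000, f(x_0) = 0.250000, coefficient = 1
x_1 = 1.0000, f(x_1) = 1.000000, coefficient = 2
x_2 = 1.5000, f(x_2) = 2.250000, coefficient = 2
x_3 = 2.0000, f(x_3) = 4.000000, coefficient = 1

I ≈ (0.500000/2) × 10.750000 = 2.687500
Exact value: 2.625000
Error: 0.062500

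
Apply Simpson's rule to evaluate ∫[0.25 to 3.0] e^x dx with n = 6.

f(x) = e^x
a = 0.25, b = 3.0, n = 6
h = (b - a)/n = 0.458333

Simpson's rule: (h/3)[f(x₀) + 4f(x₁) + 2f(x₂) + ... + f(xₙ)]

x_0 = 0.2500, f(x_0) = 1.284025, coefficient = 1
x_1 = 0.7083, f(x_1) = 2.030604, coefficient = 4
x_2 = 1.1667, f(x_2) = 3.211271, coefficient = 2
x_3 = 1.6250, f(x_3) = 5.078419, coefficient = 4
x_4 = 2.0833, f(x_4) = 8.031195, coefficient = 2
x_5 = 2.5417, f(x_5) = 12.700821, coefficient = 4
x_6 = 3.0000, f(x_6) = 20.085537, coefficient = 1

I ≈ (0.458333/3) × 123.093871 = 18.806008
Exact value: 18.801512
Error: 0.004497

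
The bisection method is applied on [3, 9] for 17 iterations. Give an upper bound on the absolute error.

Bisection error bound: |error| ≤ (b-a)/2^n
|error| ≤ (9 - 3)/2^17 = 6/2^17
|error| ≤ 0.0000457764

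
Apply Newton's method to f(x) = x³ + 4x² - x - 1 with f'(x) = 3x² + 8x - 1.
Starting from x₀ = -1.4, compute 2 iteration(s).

f(x) = x³ + 4x² - x - 1
f'(x) = 3x² + 8x - 1
x₀ = -1.4

Newton-Raphson formula: x_{n+1} = x_n - f(x_n)/f'(x_n)

Iteration 1:
  f(-1.400000) = 5.496000
  f'(-1.400000) = -6.320000
  x_1 = -1.400000 - 5.496000/(-6.320000) = -0.530380
Iteration 2:
  f(-0.530380) = 0.506393
  f'(-0.530380) = -4.399130
  x_2 = -0.530380 - 0.506393/(-4.399130) = -0.415268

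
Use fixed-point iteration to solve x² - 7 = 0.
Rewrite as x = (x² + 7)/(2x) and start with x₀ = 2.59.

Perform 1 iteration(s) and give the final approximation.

Equation: x² - 7 = 0
Fixed-point form: x = (x² + 7)/(2x)
x₀ = 2.59

x_1 = g(2.590000) = 2.646351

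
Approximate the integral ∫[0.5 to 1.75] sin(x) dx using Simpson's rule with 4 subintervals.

f(x) = sin(x)
a = 0.5, b = 1.75, n = 4
h = (b - a)/n = 0.312500

Simpson's rule: (h/3)[f(x₀) + 4f(x₁) + 2f(x₂) + ... + f(xₙ)]

x_0 = 0.5000, f(x_0) = 0.479426, coefficient = 1
x_1 = 0.8125, f(x_1) = 0.726009, coefficient = 4
x_2 = 1.1250, f(x_2) = 0.902268, coefficient = 2
x_3 = 1.4375, f(x_3) = 0.991129, coefficient = 4
x_4 = 1.7500, f(x_4) = 0.983986, coefficient = 1

I ≈ (0.312500/3) × 10.136498 = 1.055885
Exact value: 1.055829
Error: 0.000057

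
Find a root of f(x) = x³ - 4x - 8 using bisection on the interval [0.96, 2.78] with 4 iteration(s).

f(x) = x³ - 4x - 8
Initial interval: [0.96, 2.78]

Iteration 1:
  c_1 = (0.960000 + 2.780000)/2 = 1.870000
  f(c_1) = f(1.870000) = -8.940797
  f(a) × f(c) ≥ 0, new interval: [1.870000, 2.780000]
Iteration 2:
  c_2 = (1.870000 + 2.780000)/2 = 2.325000
  f(c_2) = f(2.325000) = -4.731922
  f(a) × f(c) ≥ 0, new interval: [2.325000, 2.780000]
Iteration 3:
  c_3 = (2.325000 + 2.780000)/2 = 2.552500
  f(c_3) = f(2.552500) = -1.579808
  f(a) × f(c) ≥ 0, new interval: [2.552500, 2.780000]
Iteration 4:
  c_4 = (2.552500 + 2.780000)/2 = 2.666250
  f(c_4) = f(2.666250) = 0.289075
  f(a) × f(c) < 0, new interval: [2.552500, 2.666250]

After 4 iteration(s), the approximation is c_4 = 2.666250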